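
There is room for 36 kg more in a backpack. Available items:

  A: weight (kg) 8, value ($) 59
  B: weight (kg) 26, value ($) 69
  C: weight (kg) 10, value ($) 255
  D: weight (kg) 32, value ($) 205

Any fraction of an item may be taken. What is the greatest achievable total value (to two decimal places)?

Ratios (sorted): C 25.50, A 7.38, D 6.41, B 2.65
take C (10 @ 255); take A (8 @ 59); take 18/32 of D → 115.31. Capacity used 36/36.
Total value = 429.31

429.31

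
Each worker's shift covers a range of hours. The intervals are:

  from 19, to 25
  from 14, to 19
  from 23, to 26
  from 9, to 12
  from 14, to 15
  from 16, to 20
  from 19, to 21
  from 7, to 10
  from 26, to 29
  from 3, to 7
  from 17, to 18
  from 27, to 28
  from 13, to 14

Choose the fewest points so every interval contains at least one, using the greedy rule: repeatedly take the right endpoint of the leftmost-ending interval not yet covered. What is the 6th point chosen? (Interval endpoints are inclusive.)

By right end: [3,7]  [7,10]  [9,12]  [13,14]  [14,15]  [17,18]  [14,19]  [16,20]  [19,21]  [19,25]  [23,26]  [27,28]  [26,29]
[3,7] uncovered → point at 7; [9,12] uncovered → point at 12; [13,14] uncovered → point at 14; [17,18] uncovered → point at 18; [19,21] uncovered → point at 21; [23,26] uncovered → point at 26; [27,28] uncovered → point at 28.
Points: 7, 12, 14, 18, 21, 26, 28 (7 total).

26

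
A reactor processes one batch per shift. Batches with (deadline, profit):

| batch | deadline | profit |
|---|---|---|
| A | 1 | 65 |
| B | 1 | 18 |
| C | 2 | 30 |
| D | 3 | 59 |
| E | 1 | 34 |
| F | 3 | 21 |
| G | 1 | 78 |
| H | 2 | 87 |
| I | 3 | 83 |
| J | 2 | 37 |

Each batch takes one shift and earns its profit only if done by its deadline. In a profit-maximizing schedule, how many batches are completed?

3

Take jobs in profit order; each goes to the latest open slot no later than its deadline.
Profit order: H=87 I=83 G=78 A=65 D=59 J=37 E=34 C=30 F=21 B=18
Assign: H→slot 2, I→slot 3, G→slot 1, A skipped, D skipped, J skipped, E skipped, C skipped, F skipped, B skipped.
Slots: [1:G] [2:H] [3:I]
3 of 10 scheduled.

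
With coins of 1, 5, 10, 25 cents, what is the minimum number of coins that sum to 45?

3

45 − 1×25→20 − 2×10→0
Total coins = 1 + 2 = 3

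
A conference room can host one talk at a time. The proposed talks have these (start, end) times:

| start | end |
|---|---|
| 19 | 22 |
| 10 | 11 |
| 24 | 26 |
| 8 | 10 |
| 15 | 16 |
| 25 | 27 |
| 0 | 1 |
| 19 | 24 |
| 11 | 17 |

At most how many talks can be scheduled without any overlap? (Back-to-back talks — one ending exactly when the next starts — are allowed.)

Greedy by earliest finish: after sorting by end time, pick each interval compatible with the last pick.
Sorted by end: (0,1)  (8,10)  (10,11)  (15,16)  (11,17)  (19,22)  (19,24)  (24,26)  (25,27)
take (0,1); take (8,10); take (10,11); take (15,16); skip (11,17); take (19,22); skip (19,24); take (24,26); skip (25,27).
Selected 6 talks.

6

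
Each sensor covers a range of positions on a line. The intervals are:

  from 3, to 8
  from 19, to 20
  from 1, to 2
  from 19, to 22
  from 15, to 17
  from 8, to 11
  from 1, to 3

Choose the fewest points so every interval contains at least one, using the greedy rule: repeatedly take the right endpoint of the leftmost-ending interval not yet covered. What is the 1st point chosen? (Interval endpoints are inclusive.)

2

Sort by right endpoint; whenever an interval is uncovered, place a point at its right end.
By right end: [1,2]  [1,3]  [3,8]  [8,11]  [15,17]  [19,20]  [19,22]
[1,2] uncovered → point at 2; [3,8] uncovered → point at 8; [15,17] uncovered → point at 17; [19,20] uncovered → point at 20.
Points: 2, 8, 17, 20 (4 total).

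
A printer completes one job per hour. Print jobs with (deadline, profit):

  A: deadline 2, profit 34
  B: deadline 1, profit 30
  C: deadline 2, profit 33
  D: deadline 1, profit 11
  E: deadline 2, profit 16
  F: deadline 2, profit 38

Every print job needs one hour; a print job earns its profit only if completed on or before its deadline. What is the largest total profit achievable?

72

Profit order: F=38 A=34 C=33 B=30 E=16 D=11
Assign: F→slot 2, A→slot 1, C skipped, B skipped, E skipped, D skipped.
Slots: [1:A] [2:F]
Profit = 34 + 38 = 72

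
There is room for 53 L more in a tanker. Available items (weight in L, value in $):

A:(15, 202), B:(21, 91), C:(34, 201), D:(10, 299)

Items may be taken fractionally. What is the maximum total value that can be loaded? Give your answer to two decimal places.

666.53

Greedy by value/weight ratio, highest first.
Order: D (299/10=29.90) > A (202/15=13.47) > C (201/34=5.91) > B (91/21=4.33)
Fill: take D (10 @ 299) → take A (15 @ 202) → take 28/34 of C → 165.53; 53/53 used.
Total value = 666.53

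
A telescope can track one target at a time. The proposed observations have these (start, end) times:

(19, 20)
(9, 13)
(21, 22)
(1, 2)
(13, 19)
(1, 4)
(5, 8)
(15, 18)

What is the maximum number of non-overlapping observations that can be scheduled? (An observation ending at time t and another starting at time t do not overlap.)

6

Sort by end time and greedily take each interval whose start is ≥ the last chosen end.
Sorted by end: (1,2)  (1,4)  (5,8)  (9,13)  (15,18)  (13,19)  (19,20)  (21,22)
take (1,2); skip (1,4); take (5,8); take (9,13); take (15,18); take (19,20); take (21,22).
Selected 6 observations.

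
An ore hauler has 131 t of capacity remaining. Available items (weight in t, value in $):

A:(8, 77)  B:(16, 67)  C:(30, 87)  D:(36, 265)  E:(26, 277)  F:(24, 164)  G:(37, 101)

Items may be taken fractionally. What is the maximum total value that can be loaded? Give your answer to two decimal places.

Sort by value per unit weight and fill in that order.
Order: E (277/26=10.65) > A (77/8=9.62) > D (265/36=7.36) > F (164/24=6.83) > B (67/16=4.19) > C (87/30=2.90) > G (101/37=2.73)
Fill: take E (26 @ 277) → take A (8 @ 77) → take D (36 @ 265) → take F (24 @ 164) → take B (16 @ 67) → take 21/30 of C → 60.90; 131/131 used.
Total value = 910.90

910.90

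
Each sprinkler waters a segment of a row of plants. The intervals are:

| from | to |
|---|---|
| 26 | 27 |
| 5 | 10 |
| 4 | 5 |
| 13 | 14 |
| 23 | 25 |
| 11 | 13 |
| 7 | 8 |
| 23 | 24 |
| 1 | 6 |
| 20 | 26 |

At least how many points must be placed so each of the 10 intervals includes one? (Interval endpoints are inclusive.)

5

Sorted: [4,5] [1,6] [7,8] [5,10] [11,13] [13,14] [23,24] [23,25] [20,26] [26,27]
{[4,5],[1,6]} hit by 5; {[7,8],[5,10]} hit by 8; {[11,13],[13,14]} hit by 13; {[23,24],[23,25],[20,26]} hit by 24; {[26,27]} hit by 27.
Points: 5, 8, 13, 24, 27 (5 total).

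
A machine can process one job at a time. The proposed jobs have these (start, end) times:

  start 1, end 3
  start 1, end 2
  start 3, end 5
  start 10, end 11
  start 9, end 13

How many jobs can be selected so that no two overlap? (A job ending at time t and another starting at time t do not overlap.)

3

Sort by end time and greedily take each interval whose start is ≥ the last chosen end.
Sorted by end: (1,2)  (1,3)  (3,5)  (10,11)  (9,13)
take (1,2); skip (1,3); take (3,5); take (10,11); skip (9,13).
Selected 3 jobs.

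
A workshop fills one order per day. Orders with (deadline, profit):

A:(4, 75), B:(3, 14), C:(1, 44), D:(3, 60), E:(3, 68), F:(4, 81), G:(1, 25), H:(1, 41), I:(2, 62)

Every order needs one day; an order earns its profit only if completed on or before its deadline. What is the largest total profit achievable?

286

Sort by profit descending; place each in the latest free slot ≤ its deadline.
By profit: F(d4,81), A(d4,75), E(d3,68), I(d2,62), D(d3,60), C(d1,44), H(d1,41), G(d1,25), B(d3,14)
F→slot 4; A→slot 3; E→slot 2; I→slot 1; D skipped; C skipped; H skipped; G skipped; B skipped.
Profit = 62 + 68 + 75 + 81 = 286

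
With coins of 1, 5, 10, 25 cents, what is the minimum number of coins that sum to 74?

8

74 − 2×25→24 − 2×10→4 − 4×1→0
Total coins = 2 + 2 + 4 = 8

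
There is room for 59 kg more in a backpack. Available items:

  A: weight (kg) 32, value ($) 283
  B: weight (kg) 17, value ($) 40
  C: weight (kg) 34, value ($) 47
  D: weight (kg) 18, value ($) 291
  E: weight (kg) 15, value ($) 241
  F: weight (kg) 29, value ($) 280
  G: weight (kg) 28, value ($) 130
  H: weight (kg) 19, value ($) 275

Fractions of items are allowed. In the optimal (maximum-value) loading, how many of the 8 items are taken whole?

Greedy by value/weight ratio, highest first.
Ratios (sorted): D 16.17, E 16.07, H 14.47, F 9.66, A 8.84, G 4.64, B 2.35, C 1.38
take D (18 @ 291); take E (15 @ 241); take H (19 @ 275); take 7/29 of F → 67.59. Capacity used 59/59.
3 item(s) taken whole; one partial (take 7/29 of F).

3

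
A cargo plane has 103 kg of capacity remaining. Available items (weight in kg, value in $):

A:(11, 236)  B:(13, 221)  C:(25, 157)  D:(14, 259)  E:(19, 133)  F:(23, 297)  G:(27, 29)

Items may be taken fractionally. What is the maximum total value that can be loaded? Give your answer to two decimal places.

1290.44

Ratios (sorted): A 21.45, D 18.50, B 17.00, F 12.91, E 7.00, C 6.28, G 1.07
take A (11 @ 236); take D (14 @ 259); take B (13 @ 221); take F (23 @ 297); take E (19 @ 133); take 23/25 of C → 144.44. Capacity used 103/103.
Total value = 1290.44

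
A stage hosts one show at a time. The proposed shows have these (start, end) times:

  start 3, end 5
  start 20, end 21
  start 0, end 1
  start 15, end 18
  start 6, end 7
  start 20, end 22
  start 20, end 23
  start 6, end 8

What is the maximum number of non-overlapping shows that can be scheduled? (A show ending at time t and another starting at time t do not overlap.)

Greedy by earliest finish: after sorting by end time, pick each interval compatible with the last pick.
By end time: (0,1), (3,5), (6,7), (6,8), (15,18), (20,21), (20,22), (20,23).
Pick (0,1); next start ≥ 1 → (3,5); next start ≥ 5 → (6,7); next start ≥ 7 → (15,18); next start ≥ 18 → (20,21).
Selected 5 shows.

5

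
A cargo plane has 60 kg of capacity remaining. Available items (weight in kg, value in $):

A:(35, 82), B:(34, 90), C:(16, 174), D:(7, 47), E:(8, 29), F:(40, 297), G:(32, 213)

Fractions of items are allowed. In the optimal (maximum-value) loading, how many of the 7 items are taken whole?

Greedy by value/weight ratio, highest first.
Order: C (174/16=10.88) > F (297/40=7.42) > D (47/7=6.71) > G (213/32=6.66) > E (29/8=3.62) > B (90/34=2.65) > A (82/35=2.34)
Fill: take C (16 @ 174) → take F (40 @ 297) → take 4/7 of D → 26.86; 60/60 used.
2 item(s) taken whole; one partial (take 4/7 of D).

2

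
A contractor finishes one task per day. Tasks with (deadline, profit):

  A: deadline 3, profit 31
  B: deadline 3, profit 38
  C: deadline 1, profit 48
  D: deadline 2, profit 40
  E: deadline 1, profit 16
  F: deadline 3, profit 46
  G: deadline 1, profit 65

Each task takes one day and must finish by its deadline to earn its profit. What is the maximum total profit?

Profit order: G=65 C=48 F=46 D=40 B=38 A=31 E=16
Assign: G→slot 1, C skipped, F→slot 3, D→slot 2, B skipped, A skipped, E skipped.
Slots: [1:G] [2:D] [3:F]
Profit = 65 + 40 + 46 = 151

151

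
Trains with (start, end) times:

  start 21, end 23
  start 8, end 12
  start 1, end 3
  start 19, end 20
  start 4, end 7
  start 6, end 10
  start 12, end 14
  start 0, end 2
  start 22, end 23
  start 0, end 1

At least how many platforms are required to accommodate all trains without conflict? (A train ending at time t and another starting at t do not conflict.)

2

Events (time:±→running): 0:+→1 0:+→2 … peak 2.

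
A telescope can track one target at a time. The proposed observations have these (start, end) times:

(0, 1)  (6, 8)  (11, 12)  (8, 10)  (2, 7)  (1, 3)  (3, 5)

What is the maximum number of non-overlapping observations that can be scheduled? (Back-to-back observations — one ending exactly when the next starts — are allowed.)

Order by finish time; keep every interval that doesn't clash with the previous kept one.
Sorted by end: (0,1)  (1,3)  (3,5)  (2,7)  (6,8)  (8,10)  (11,12)
take (0,1); take (1,3); take (3,5); skip (2,7); take (6,8); take (8,10); take (11,12).
Selected 6 observations.

6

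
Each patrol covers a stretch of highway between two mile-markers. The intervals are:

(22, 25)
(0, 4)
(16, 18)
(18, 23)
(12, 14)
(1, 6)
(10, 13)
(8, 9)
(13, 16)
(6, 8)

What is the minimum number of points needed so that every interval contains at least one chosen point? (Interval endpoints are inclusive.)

Process intervals by earliest right end; each time one isn't hit yet, stab at its right endpoint.
Sorted: [0,4] [1,6] [6,8] [8,9] [10,13] [12,14] [13,16] [16,18] [18,23] [22,25]
{[0,4],[1,6]} hit by 4; {[6,8],[8,9]} hit by 8; {[10,13],[12,14],[13,16]} hit by 13; {[16,18],[18,23]} hit by 18; {[22,25]} hit by 25.
Points: 4, 8, 13, 18, 25 (5 total).

5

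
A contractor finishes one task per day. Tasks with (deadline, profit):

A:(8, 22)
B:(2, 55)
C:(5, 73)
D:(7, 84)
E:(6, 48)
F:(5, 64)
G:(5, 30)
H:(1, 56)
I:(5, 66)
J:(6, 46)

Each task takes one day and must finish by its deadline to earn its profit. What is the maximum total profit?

Take jobs in profit order; each goes to the latest open slot no later than its deadline.
By profit: D(d7,84), C(d5,73), I(d5,66), F(d5,64), H(d1,56), B(d2,55), E(d6,48), J(d6,46), G(d5,30), A(d8,22)
D→slot 7; C→slot 5; I→slot 4; F→slot 3; H→slot 1; B→slot 2; E→slot 6; J skipped; G skipped; A→slot 8.
Profit = 56 + 55 + 64 + 66 + 73 + 48 + 84 + 22 = 468

468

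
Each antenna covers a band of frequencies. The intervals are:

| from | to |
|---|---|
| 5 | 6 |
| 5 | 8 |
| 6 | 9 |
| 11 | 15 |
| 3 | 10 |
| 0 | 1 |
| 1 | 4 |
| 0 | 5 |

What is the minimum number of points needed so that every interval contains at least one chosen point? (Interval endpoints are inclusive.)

Sort by right endpoint; whenever an interval is uncovered, place a point at its right end.
Sorted: [0,1] [1,4] [0,5] [5,6] [5,8] [6,9] [3,10] [11,15]
{[0,1],[1,4],[0,5]} hit by 1; {[5,6],[5,8],[6,9],[3,10]} hit by 6; {[11,15]} hit by 15.
Points: 1, 6, 15 (3 total).

3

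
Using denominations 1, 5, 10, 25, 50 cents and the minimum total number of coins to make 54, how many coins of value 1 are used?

Use the largest denomination that fits, subtract, and repeat.
54 = 1×50 + 4×1
Count of 1: 4

4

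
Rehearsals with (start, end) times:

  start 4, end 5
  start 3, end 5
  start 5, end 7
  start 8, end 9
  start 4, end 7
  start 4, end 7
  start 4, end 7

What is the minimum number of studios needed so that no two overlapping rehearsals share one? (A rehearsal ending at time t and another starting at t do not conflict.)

starts: [3, 4, 4, 4, 4, 5, 8]
ends:   [5, 5, 7, 7, 7, 7, 9]
s3→1 s4→2 s4→3 s4→4 s4→5  — peak 5.

5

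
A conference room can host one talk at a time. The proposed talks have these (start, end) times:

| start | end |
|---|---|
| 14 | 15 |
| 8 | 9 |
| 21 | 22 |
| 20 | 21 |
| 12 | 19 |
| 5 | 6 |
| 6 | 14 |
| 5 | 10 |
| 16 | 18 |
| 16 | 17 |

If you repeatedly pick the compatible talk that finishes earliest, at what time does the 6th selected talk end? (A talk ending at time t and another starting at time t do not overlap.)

Order by finish time; keep every interval that doesn't clash with the previous kept one.
Sorted by end: (5,6)  (8,9)  (5,10)  (6,14)  (14,15)  (16,17)  (16,18)  (12,19)  (20,21)  (21,22)
take (5,6); take (8,9); take (14,15); take (16,17); skip (12,19); take (20,21); take (21,22).
Selected: (5,6) (8,9) (14,15) (16,17) (20,21) (21,22)

22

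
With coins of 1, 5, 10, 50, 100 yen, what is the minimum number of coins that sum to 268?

268 = 2×100 + 1×50 + 1×10 + 1×5 + 3×1
Total coins = 2 + 1 + 1 + 1 + 3 = 8

8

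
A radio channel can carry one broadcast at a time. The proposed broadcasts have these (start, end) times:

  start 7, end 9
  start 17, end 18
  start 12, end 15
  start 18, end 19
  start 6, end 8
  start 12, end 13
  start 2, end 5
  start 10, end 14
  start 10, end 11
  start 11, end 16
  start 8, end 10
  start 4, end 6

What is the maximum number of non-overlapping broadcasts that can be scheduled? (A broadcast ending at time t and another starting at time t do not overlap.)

Greedy by earliest finish: after sorting by end time, pick each interval compatible with the last pick.
Sorted by end: (2,5)  (4,6)  (6,8)  (7,9)  (8,10)  (10,11)  (12,13)  (10,14)  (12,15)  (11,16)  (17,18)  (18,19)
take (2,5); skip (4,6); take (6,8); take (8,10); take (10,11); take (12,13); skip (12,15); take (17,18); take (18,19).
Selected 7 broadcasts.

7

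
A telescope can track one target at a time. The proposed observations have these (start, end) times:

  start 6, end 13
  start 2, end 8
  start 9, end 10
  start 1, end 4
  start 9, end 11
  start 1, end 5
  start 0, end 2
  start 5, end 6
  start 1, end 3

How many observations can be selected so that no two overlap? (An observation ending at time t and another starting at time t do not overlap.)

Sorted by end: (0,2)  (1,3)  (1,4)  (1,5)  (5,6)  (2,8)  (9,10)  (9,11)  (6,13)
take (0,2); skip (1,4); take (5,6); take (9,10); skip (6,13).
Selected 3 observations.

3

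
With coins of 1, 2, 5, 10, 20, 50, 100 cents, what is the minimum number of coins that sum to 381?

381 = 3×100 + 1×50 + 1×20 + 1×10 + 1×1
Total coins = 3 + 1 + 1 + 1 + 1 = 7

7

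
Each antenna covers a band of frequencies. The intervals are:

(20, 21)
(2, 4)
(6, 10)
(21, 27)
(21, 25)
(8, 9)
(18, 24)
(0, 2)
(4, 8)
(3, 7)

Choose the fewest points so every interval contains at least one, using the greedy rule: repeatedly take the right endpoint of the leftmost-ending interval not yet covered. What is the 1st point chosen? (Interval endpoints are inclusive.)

Sorted: [0,2] [2,4] [3,7] [4,8] [8,9] [6,10] [20,21] [18,24] [21,25] [21,27]
{[0,2],[2,4]} hit by 2; {[3,7],[4,8]} hit by 7; {[8,9],[6,10]} hit by 9; {[20,21],[18,24],[21,25],[21,27]} hit by 21.
Points: 2, 7, 9, 21 (4 total).

2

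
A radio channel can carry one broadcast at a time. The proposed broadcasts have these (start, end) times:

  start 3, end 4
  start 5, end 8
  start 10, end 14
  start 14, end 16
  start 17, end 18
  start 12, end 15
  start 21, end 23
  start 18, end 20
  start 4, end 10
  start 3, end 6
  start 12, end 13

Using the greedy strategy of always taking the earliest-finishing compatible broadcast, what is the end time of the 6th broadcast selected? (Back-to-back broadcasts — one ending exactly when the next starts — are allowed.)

20

Sorted by end: (3,4)  (3,6)  (5,8)  (4,10)  (12,13)  (10,14)  (12,15)  (14,16)  (17,18)  (18,20)  (21,23)
take (3,4); take (5,8); skip (4,10); take (12,13); skip (10,14); skip (12,15); take (14,16); take (17,18); take (18,20); take (21,23).
Selected: (3,4) (5,8) (12,13) (14,16) (17,18) (18,20) (21,23)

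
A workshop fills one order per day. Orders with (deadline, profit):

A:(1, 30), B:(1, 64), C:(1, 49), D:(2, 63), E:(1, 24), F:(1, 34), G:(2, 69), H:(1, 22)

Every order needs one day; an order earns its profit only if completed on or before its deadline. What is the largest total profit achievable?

Take jobs in profit order; each goes to the latest open slot no later than its deadline.
Profit order: G=69 B=64 D=63 C=49 F=34 A=30 E=24 H=22
Assign: G→slot 2, B→slot 1, D skipped, C skipped, F skipped, A skipped, E skipped, H skipped.
Slots: [1:B] [2:G]
Profit = 64 + 69 = 133

133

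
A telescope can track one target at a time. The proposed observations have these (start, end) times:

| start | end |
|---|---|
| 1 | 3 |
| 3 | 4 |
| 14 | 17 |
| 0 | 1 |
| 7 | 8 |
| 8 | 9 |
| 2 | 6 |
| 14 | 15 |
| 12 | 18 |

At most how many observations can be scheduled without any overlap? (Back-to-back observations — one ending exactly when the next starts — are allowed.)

By end time: (0,1), (1,3), (3,4), (2,6), (7,8), (8,9), (14,15), (14,17), (12,18).
Pick (0,1); next start ≥ 1 → (1,3); next start ≥ 3 → (3,4); next start ≥ 4 → (7,8); next start ≥ 8 → (8,9); next start ≥ 9 → (14,15).
Selected 6 observations.

6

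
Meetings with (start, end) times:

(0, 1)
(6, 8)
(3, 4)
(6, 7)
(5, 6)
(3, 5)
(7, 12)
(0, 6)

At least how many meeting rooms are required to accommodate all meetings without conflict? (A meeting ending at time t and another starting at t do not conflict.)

Count concurrent intervals with a sweep; the peak is the room count.
Events (time:±→running): 0:+→1 0:+→2 1:-→1 3:+→2 3:+→3 … peak 3.

3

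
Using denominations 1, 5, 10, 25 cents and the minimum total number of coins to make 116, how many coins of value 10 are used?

1

Use the largest denomination that fits, subtract, and repeat.
116 = 4×25 + 1×10 + 1×5 + 1×1
Count of 10: 1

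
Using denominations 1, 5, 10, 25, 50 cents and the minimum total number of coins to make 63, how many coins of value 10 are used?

63 = 1×50 + 1×10 + 3×1
Count of 10: 1

1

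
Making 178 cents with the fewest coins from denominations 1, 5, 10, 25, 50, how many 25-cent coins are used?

1

178 − 3×50→28 − 1×25→3 − 3×1→0
Count of 25: 1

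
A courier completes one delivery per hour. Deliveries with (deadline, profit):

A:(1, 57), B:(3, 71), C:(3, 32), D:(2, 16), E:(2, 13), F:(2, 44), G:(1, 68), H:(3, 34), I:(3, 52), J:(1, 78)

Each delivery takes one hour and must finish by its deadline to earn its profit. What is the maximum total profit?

Sort by profit descending; place each in the latest free slot ≤ its deadline.
By profit: J(d1,78), B(d3,71), G(d1,68), A(d1,57), I(d3,52), F(d2,44), H(d3,34), C(d3,32), D(d2,16), E(d2,13)
J→slot 1; B→slot 3; G skipped; A skipped; I→slot 2; F skipped; H skipped; C skipped; D skipped; E skipped.
Profit = 78 + 52 + 71 = 201

201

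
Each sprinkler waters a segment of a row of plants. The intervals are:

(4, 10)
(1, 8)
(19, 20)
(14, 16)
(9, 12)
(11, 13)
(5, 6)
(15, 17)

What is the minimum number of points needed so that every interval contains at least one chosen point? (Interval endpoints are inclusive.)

4

Process intervals by earliest right end; each time one isn't hit yet, stab at its right endpoint.
By right end: [5,6]  [1,8]  [4,10]  [9,12]  [11,13]  [14,16]  [15,17]  [19,20]
[5,6] uncovered → point at 6; [9,12] uncovered → point at 12; [14,16] uncovered → point at 16; [19,20] uncovered → point at 20.
Points: 6, 12, 16, 20 (4 total).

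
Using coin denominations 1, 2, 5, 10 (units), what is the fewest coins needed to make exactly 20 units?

20 − 2×10→0
Total coins = 2 = 2

2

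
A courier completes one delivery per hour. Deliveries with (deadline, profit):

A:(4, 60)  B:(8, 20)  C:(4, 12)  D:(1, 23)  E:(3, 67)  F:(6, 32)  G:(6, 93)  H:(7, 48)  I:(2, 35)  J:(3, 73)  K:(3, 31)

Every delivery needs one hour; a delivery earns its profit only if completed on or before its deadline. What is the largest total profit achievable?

428

Take jobs in profit order; each goes to the latest open slot no later than its deadline.
By profit: G(d6,93), J(d3,73), E(d3,67), A(d4,60), H(d7,48), I(d2,35), F(d6,32), K(d3,31), D(d1,23), B(d8,20), C(d4,12)
G→slot 6; J→slot 3; E→slot 2; A→slot 4; H→slot 7; I→slot 1; F→slot 5; K skipped; D skipped; B→slot 8; C skipped.
Profit = 35 + 67 + 73 + 60 + 32 + 93 + 48 + 20 = 428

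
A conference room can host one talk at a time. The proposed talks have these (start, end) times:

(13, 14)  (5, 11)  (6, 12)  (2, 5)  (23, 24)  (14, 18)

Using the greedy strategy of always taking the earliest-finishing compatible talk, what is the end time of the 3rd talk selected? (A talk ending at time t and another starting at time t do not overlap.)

14

Sort by end time and greedily take each interval whose start is ≥ the last chosen end.
By end time: (2,5), (5,11), (6,12), (13,14), (14,18), (23,24).
Pick (2,5); next start ≥ 5 → (5,11); next start ≥ 11 → (13,14); next start ≥ 14 → (14,18); next start ≥ 18 → (23,24).
Selected: (2,5) (5,11) (13,14) (14,18) (23,24)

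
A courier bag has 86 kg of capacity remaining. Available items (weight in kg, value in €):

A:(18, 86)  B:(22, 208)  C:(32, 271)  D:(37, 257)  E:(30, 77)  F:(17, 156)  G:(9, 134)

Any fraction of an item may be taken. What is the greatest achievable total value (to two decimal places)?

810.68

Sort by value per unit weight and fill in that order.
Ratios (sorted): G 14.89, B 9.45, F 9.18, C 8.47, D 6.95, A 4.78, E 2.57
take G (9 @ 134); take B (22 @ 208); take F (17 @ 156); take C (32 @ 271); take 6/37 of D → 41.68. Capacity used 86/86.
Total value = 810.68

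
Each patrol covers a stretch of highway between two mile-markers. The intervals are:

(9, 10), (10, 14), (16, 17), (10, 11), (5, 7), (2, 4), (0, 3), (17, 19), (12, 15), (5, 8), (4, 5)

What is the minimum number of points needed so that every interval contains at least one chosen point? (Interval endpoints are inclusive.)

5

Sort by right endpoint; whenever an interval is uncovered, place a point at its right end.
Sorted: [0,3] [2,4] [4,5] [5,7] [5,8] [9,10] [10,11] [10,14] [12,15] [16,17] [17,19]
{[0,3],[2,4]} hit by 3; {[4,5],[5,7],[5,8]} hit by 5; {[9,10],[10,11],[10,14]} hit by 10; {[12,15]} hit by 15; {[16,17],[17,19]} hit by 17.
Points: 3, 5, 10, 15, 17 (5 total).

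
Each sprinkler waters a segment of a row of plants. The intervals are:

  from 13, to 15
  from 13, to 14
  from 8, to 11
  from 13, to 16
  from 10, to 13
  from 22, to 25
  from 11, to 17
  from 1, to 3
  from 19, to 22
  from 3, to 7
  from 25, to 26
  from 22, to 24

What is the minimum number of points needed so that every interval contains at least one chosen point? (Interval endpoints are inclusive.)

5

Sort by right endpoint; whenever an interval is uncovered, place a point at its right end.
Sorted: [1,3] [3,7] [8,11] [10,13] [13,14] [13,15] [13,16] [11,17] [19,22] [22,24] [22,25] [25,26]
{[1,3],[3,7]} hit by 3; {[8,11],[10,13]} hit by 11; {[13,14],[13,15],[13,16],[11,17]} hit by 14; {[19,22],[22,24],[22,25]} hit by 22; {[25,26]} hit by 26.
Points: 3, 11, 14, 22, 26 (5 total).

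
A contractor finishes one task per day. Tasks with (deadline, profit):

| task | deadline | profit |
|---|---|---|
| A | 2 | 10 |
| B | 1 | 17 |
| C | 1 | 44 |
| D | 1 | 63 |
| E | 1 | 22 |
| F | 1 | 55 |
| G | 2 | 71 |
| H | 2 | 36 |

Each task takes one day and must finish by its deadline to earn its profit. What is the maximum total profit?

134

Take jobs in profit order; each goes to the latest open slot no later than its deadline.
By profit: G(d2,71), D(d1,63), F(d1,55), C(d1,44), H(d2,36), E(d1,22), B(d1,17), A(d2,10)
G→slot 2; D→slot 1; F skipped; C skipped; H skipped; E skipped; B skipped; A skipped.
Profit = 63 + 71 = 134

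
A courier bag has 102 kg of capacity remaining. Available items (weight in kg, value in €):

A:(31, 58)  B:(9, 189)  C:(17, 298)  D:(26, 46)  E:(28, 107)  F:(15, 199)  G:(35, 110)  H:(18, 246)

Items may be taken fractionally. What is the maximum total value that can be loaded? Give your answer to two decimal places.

1086.14

Sort by value per unit weight and fill in that order.
Order: B (189/9=21.00) > C (298/17=17.53) > H (246/18=13.67) > F (199/15=13.27) > E (107/28=3.82) > G (110/35=3.14) > A (58/31=1.87) > D (46/26=1.77)
Fill: take B (9 @ 189) → take C (17 @ 298) → take H (18 @ 246) → take F (15 @ 199) → take E (28 @ 107) → take 15/35 of G → 47.14; 102/102 used.
Total value = 1086.14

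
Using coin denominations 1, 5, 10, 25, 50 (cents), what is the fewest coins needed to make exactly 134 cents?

8

Use the largest denomination that fits, subtract, and repeat.
134 − 2×50→34 − 1×25→9 − 1×5→4 − 4×1→0
Total coins = 2 + 1 + 1 + 4 = 8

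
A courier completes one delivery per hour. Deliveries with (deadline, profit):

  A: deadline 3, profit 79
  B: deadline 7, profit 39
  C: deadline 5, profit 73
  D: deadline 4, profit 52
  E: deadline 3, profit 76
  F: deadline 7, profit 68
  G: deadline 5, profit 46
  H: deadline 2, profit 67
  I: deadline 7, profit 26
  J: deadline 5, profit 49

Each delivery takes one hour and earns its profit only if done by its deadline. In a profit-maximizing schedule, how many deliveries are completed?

7

Profit order: A=79 E=76 C=73 F=68 H=67 D=52 J=49 G=46 B=39 I=26
Assign: A→slot 3, E→slot 2, C→slot 5, F→slot 7, H→slot 1, D→slot 4, J skipped, G skipped, B→slot 6, I skipped.
Slots: [1:H] [2:E] [3:A] [4:D] [5:C] [6:B] [7:F]
7 of 10 scheduled.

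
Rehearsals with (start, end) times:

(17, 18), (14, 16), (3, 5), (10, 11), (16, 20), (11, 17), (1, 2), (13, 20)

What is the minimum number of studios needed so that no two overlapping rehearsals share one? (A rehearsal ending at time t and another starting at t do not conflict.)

3

starts: [1, 3, 10, 11, 13, 14, 16, 17]
ends:   [2, 5, 11, 16, 17, 18, 20, 20]
s1→1 e2→0 s3→1 e5→0 s10→1 e11→0 s11→1 s13→2 s14→3  — peak 3.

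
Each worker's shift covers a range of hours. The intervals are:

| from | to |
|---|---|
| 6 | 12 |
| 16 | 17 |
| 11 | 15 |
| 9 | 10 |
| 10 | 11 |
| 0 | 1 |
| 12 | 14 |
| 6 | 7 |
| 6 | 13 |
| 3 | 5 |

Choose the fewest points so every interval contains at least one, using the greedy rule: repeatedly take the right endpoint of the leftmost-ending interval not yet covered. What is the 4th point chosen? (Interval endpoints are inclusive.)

10

Sort by right endpoint; whenever an interval is uncovered, place a point at its right end.
Sorted: [0,1] [3,5] [6,7] [9,10] [10,11] [6,12] [6,13] [12,14] [11,15] [16,17]
{[0,1]} hit by 1; {[3,5]} hit by 5; {[6,7]} hit by 7; {[9,10],[10,11],[6,12],[6,13]} hit by 10; {[12,14],[11,15]} hit by 14; {[16,17]} hit by 17.
Points: 1, 5, 7, 10, 14, 17 (6 total).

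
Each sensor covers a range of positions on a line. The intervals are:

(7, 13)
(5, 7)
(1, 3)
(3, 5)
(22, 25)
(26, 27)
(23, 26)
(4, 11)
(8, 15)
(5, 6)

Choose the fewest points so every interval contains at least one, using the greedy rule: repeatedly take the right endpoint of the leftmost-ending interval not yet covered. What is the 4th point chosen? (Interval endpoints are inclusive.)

By right end: [1,3]  [3,5]  [5,6]  [5,7]  [4,11]  [7,13]  [8,15]  [22,25]  [23,26]  [26,27]
[1,3] uncovered → point at 3; [5,6] uncovered → point at 6; [7,13] uncovered → point at 13; [22,25] uncovered → point at 25; [26,27] uncovered → point at 27.
Points: 3, 6, 13, 25, 27 (5 total).

25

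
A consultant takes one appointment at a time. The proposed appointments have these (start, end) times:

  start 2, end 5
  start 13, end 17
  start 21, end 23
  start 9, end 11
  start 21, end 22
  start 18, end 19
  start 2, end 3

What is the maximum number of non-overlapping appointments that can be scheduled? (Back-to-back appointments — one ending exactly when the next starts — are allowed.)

5

Greedy by earliest finish: after sorting by end time, pick each interval compatible with the last pick.
By end time: (2,3), (2,5), (9,11), (13,17), (18,19), (21,22), (21,23).
Pick (2,3); next start ≥ 3 → (9,11); next start ≥ 11 → (13,17); next start ≥ 17 → (18,19); next start ≥ 19 → (21,22).
Selected 5 appointments.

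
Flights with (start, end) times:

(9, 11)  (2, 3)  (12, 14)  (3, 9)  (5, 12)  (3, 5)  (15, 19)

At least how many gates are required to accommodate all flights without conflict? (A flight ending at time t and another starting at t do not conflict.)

2

The answer is the maximum number of intervals overlapping at any instant.
Events (time:±→running): 2:+→1 3:-→0 3:+→1 3:+→2 … peak 2.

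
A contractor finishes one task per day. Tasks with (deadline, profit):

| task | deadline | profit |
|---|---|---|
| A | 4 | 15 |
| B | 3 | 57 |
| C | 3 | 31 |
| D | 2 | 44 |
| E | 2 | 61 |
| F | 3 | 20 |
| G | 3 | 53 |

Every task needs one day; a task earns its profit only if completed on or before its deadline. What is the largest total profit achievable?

Profit order: E=61 B=57 G=53 D=44 C=31 F=20 A=15
Assign: E→slot 2, B→slot 3, G→slot 1, D skipped, C skipped, F skipped, A→slot 4.
Slots: [1:G] [2:E] [3:B] [4:A]
Profit = 53 + 61 + 57 + 15 = 186

186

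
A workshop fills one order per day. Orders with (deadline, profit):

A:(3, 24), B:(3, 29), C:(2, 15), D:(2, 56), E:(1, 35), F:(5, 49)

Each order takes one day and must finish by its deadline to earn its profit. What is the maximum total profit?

Sort by profit descending; place each in the latest free slot ≤ its deadline.
Profit order: D=56 F=49 E=35 B=29 A=24 C=15
Assign: D→slot 2, F→slot 5, E→slot 1, B→slot 3, A skipped, C skipped.
Slots: [1:E] [2:D] [3:B] [5:F]
Profit = 35 + 56 + 29 + 49 = 169

169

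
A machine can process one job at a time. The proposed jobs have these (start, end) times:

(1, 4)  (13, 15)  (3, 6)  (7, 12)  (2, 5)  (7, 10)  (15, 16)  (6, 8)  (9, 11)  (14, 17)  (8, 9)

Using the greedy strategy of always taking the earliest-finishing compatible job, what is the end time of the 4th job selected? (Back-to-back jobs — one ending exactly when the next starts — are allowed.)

Sort by end time and greedily take each interval whose start is ≥ the last chosen end.
By end time: (1,4), (2,5), (3,6), (6,8), (8,9), (7,10), (9,11), (7,12), (13,15), (15,16), (14,17).
Pick (1,4); next start ≥ 4 → (6,8); next start ≥ 8 → (8,9); next start ≥ 9 → (9,11); next start ≥ 11 → (13,15); next start ≥ 15 → (15,16).
Selected: (1,4) (6,8) (8,9) (9,11) (13,15) (15,16)

11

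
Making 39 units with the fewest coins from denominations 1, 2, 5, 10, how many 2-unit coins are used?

Greedy: take as many of the largest coin as possible, then repeat with the remainder.
39 = 3×10 + 1×5 + 2×2
Count of 2: 2

2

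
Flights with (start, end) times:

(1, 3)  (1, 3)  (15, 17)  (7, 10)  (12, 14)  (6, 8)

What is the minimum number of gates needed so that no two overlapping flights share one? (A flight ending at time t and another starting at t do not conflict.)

Count concurrent intervals with a sweep; the peak is the room count.
Events (time:±→running): 1:+→1 1:+→2 … peak 2.

2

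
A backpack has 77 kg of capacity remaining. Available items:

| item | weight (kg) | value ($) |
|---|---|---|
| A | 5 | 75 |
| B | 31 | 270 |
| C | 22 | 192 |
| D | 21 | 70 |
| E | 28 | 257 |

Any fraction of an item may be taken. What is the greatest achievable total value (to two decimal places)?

715.61

Ratios (sorted): A 15.00, E 9.18, C 8.73, B 8.71, D 3.33
take A (5 @ 75); take E (28 @ 257); take C (22 @ 192); take 22/31 of B → 191.61. Capacity used 77/77.
Total value = 715.61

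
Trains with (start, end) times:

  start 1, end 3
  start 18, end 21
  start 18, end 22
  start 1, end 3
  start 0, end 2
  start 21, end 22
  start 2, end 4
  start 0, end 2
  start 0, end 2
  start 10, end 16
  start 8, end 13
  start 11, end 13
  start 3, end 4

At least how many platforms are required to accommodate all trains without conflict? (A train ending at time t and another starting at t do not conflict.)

starts: [0, 0, 0, 1, 1, 2, 3, 8, 10, 11, 18, 18, 21]
ends:   [2, 2, 2, 3, 3, 4, 4, 13, 13, 16, 21, 22, 22]
s0→1 s0→2 s0→3 s1→4 s1→5  — peak 5.

5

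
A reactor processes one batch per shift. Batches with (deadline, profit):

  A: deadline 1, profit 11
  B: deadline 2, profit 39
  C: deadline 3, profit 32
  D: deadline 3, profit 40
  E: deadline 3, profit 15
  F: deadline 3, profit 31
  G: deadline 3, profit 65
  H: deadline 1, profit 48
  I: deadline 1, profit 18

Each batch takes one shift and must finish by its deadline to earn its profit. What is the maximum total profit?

153

By profit: G(d3,65), H(d1,48), D(d3,40), B(d2,39), C(d3,32), F(d3,31), I(d1,18), E(d3,15), A(d1,11)
G→slot 3; H→slot 1; D→slot 2; B skipped; C skipped; F skipped; I skipped; E skipped; A skipped.
Profit = 48 + 40 + 65 = 153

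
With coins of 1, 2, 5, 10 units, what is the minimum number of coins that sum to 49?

7

Use the largest denomination that fits, subtract, and repeat.
49 − 4×10→9 − 1×5→4 − 2×2→0
Total coins = 4 + 1 + 2 = 7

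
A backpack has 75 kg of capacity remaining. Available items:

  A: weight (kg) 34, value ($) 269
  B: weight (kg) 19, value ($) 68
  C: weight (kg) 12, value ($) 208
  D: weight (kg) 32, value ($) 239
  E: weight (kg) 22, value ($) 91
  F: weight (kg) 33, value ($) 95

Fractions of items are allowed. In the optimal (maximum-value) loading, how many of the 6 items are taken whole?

Order: C (208/12=17.33) > A (269/34=7.91) > D (239/32=7.47) > E (91/22=4.14) > B (68/19=3.58) > F (95/33=2.88)
Fill: take C (12 @ 208) → take A (34 @ 269) → take 29/32 of D → 216.59; 75/75 used.
2 item(s) taken whole; one partial (take 29/32 of D).

2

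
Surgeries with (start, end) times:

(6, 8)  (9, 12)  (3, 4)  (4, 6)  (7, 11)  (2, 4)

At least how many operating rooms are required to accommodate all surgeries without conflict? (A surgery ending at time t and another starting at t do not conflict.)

2

The answer is the maximum number of intervals overlapping at any instant.
Events (time:±→running): 2:+→1 3:+→2 … peak 2.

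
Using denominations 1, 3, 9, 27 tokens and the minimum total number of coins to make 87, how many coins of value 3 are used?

2

87 − 3×27→6 − 2×3→0
Count of 3: 2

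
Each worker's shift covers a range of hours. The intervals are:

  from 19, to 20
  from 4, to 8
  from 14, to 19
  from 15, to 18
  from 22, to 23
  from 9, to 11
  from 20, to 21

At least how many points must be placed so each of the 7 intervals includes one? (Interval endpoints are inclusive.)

Process intervals by earliest right end; each time one isn't hit yet, stab at its right endpoint.
Sorted: [4,8] [9,11] [15,18] [14,19] [19,20] [20,21] [22,23]
{[4,8]} hit by 8; {[9,11]} hit by 11; {[15,18],[14,19]} hit by 18; {[19,20],[20,21]} hit by 20; {[22,23]} hit by 23.
Points: 8, 11, 18, 20, 23 (5 total).

5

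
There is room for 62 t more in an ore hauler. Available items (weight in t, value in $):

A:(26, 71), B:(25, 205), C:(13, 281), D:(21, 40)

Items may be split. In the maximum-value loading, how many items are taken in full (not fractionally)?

Greedy by value/weight ratio, highest first.
Ratios (sorted): C 21.62, B 8.20, A 2.73, D 1.90
take C (13 @ 281); take B (25 @ 205); take 24/26 of A → 65.54. Capacity used 62/62.
2 item(s) taken whole; one partial (take 24/26 of A).

2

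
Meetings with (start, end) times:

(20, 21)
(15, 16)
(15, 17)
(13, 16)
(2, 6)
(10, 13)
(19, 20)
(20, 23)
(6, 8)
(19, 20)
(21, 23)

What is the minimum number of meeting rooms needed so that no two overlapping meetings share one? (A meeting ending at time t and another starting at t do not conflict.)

starts: [2, 6, 10, 13, 15, 15, 19, 19, 20, 20, 21]
ends:   [6, 8, 13, 16, 16, 17, 20, 20, 21, 23, 23]
s2→1 e6→0 s6→1 e8→0 s10→1 e13→0 s13→1 s15→2 s15→3  — peak 3.

3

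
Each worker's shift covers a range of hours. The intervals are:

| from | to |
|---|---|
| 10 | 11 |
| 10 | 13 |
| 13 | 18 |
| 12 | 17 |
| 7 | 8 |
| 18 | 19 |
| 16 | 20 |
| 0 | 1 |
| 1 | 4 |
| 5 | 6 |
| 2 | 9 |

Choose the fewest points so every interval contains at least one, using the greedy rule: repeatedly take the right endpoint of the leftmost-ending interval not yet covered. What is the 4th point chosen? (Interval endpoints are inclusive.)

11

Process intervals by earliest right end; each time one isn't hit yet, stab at its right endpoint.
By right end: [0,1]  [1,4]  [5,6]  [7,8]  [2,9]  [10,11]  [10,13]  [12,17]  [13,18]  [18,19]  [16,20]
[0,1] uncovered → point at 1; [5,6] uncovered → point at 6; [7,8] uncovered → point at 8; [10,11] uncovered → point at 11; [12,17] uncovered → point at 17; [18,19] uncovered → point at 19.
Points: 1, 6, 8, 11, 17, 19 (6 total).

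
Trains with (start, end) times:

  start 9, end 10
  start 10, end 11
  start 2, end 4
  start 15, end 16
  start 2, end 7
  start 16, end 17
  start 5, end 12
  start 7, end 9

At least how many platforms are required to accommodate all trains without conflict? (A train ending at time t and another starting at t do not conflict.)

2

Events (time:±→running): 2:+→1 2:+→2 … peak 2.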